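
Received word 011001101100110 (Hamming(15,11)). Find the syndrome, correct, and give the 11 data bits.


Syndrome = 0: no error detected

Data: 10111100110 (no errors)


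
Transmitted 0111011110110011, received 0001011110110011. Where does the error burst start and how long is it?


XOR: 0110000000000000

Burst at position 1, length 2


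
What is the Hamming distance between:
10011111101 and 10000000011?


XOR: 00011111110
Count of 1s: 7

7


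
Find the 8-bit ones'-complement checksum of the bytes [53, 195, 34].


Sum = 282 mod 256 = 26
Complement = 229

229


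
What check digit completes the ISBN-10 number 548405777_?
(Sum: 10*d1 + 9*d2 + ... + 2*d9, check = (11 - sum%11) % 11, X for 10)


Weighted sum: 266
266 mod 11 = 2

Check digit: 9


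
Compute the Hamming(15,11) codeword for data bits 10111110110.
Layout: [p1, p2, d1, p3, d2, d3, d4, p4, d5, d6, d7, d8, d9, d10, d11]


Parity bits: p1=1, p2=0, p3=0, p4=1

101001111110110


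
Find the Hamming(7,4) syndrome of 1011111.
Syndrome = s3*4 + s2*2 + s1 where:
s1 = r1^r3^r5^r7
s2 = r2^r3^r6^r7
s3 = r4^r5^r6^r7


s1=0, s2=1, s3=0

Syndrome = 2 (error at position 2)


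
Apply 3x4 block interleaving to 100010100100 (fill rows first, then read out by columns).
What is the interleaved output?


Matrix:
  1000
  1010
  0100
Read columns: 110001010000

110001010000


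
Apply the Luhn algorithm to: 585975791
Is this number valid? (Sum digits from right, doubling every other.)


Luhn sum = 51
51 mod 10 = 1

Invalid (Luhn sum mod 10 = 1)


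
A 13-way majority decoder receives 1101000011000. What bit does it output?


Ones: 5 out of 13
Threshold: 7

0 (5/13 voted 1)


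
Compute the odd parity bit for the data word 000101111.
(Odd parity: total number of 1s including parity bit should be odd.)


Number of 1s in data: 5
Parity bit: 0

0


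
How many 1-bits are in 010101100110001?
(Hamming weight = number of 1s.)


Counting 1s in 010101100110001

7


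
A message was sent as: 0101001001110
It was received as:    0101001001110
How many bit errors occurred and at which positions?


XOR: 0000000000000

0 errors (received matches sent)


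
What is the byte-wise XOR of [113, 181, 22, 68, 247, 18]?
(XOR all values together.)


XOR chain: 113 ^ 181 ^ 22 ^ 68 ^ 247 ^ 18 = 115

115


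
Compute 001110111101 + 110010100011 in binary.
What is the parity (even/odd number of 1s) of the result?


001110111101 = 957
110010100011 = 3235
Sum = 4192 = 1000001100000
1s count = 3

odd parity (3 ones in 1000001100000)


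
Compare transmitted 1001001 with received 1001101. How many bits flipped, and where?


XOR: 0000100

1 error(s) at position(s): 4


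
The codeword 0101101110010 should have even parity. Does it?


Number of 1s: 7

No, parity error (7 ones)


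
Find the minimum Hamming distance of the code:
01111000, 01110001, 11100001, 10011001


Comparing all pairs, minimum distance: 2
Can detect 1 errors, correct 0 errors

2


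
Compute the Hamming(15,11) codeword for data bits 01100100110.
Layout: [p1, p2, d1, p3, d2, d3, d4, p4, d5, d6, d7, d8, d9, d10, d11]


Parity bits: p1=0, p2=1, p3=0, p4=1

010011010100110


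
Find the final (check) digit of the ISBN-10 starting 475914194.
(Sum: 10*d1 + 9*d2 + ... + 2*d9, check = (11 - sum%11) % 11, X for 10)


Weighted sum: 271
271 mod 11 = 7

Check digit: 4


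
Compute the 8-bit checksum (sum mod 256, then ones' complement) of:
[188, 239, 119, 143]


Sum = 689 mod 256 = 177
Complement = 78

78


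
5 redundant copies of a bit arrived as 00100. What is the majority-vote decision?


Ones: 1 out of 5
Threshold: 3

0 (1/5 voted 1)


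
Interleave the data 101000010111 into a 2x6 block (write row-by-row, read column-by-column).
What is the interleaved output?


Matrix:
  101000
  010111
Read columns: 100110010101

100110010101


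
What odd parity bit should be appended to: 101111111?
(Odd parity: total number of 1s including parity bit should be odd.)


Number of 1s in data: 8
Parity bit: 1

1


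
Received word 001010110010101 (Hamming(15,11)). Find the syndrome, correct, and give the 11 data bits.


Syndrome = 0: no error detected

Data: 11010010101 (no errors)


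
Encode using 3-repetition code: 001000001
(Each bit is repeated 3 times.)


Each bit -> 3 copies

000000111000000000000000111


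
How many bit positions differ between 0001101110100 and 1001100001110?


XOR: 1000001111010
Count of 1s: 6

6


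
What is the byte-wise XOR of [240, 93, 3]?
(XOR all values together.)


XOR chain: 240 ^ 93 ^ 3 = 174

174


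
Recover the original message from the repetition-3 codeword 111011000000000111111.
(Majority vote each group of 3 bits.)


Groups: 111, 011, 000, 000, 000, 111, 111
Majority votes: 1100011

1100011


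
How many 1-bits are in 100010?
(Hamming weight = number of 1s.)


Counting 1s in 100010

2


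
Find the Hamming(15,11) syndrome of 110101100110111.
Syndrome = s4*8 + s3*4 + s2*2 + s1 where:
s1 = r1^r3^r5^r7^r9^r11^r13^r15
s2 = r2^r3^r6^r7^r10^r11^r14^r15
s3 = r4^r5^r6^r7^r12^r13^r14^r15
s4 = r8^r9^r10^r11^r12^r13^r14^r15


s1=1, s2=1, s3=0, s4=1

Syndrome = 11 (error at position 11)


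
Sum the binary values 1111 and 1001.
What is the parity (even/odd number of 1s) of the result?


1111 = 15
1001 = 9
Sum = 24 = 11000
1s count = 2

even parity (2 ones in 11000)


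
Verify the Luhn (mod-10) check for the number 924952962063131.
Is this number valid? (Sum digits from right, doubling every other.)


Luhn sum = 69
69 mod 10 = 9

Invalid (Luhn sum mod 10 = 9)


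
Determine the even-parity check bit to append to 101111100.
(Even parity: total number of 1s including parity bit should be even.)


Number of 1s in data: 6
Parity bit: 0

0


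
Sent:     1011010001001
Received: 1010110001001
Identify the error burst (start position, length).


XOR: 0001100000000

Burst at position 3, length 2


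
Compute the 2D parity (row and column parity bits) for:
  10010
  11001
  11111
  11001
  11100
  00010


Row parities: 011111
Column parities: 10011

Row P: 011111, Col P: 10011, Corner: 1


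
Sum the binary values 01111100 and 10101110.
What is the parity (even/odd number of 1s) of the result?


01111100 = 124
10101110 = 174
Sum = 298 = 100101010
1s count = 4

even parity (4 ones in 100101010)


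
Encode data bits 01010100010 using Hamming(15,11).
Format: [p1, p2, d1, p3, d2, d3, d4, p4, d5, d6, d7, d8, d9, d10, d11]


Parity bits: p1=0, p2=1, p3=1, p4=0

010110100100010


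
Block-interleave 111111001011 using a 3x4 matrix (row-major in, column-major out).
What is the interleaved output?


Matrix:
  1111
  1100
  1011
Read columns: 111110101101

111110101101


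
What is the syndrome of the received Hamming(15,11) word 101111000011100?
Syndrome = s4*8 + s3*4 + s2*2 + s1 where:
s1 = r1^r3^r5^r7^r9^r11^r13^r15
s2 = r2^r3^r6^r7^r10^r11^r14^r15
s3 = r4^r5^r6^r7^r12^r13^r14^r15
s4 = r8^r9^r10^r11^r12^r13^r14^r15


s1=1, s2=1, s3=1, s4=1

Syndrome = 15 (error at position 15)


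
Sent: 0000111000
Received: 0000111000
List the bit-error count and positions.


XOR: 0000000000

0 errors (received matches sent)


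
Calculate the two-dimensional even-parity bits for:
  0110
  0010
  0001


Row parities: 011
Column parities: 0101

Row P: 011, Col P: 0101, Corner: 0


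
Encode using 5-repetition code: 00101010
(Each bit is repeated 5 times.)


Each bit -> 5 copies

0000000000111110000011111000001111100000


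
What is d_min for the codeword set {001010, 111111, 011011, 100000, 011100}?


Comparing all pairs, minimum distance: 2
Can detect 1 errors, correct 0 errors

2


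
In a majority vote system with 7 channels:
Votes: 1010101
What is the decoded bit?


Ones: 4 out of 7
Threshold: 4

1 (4/7 voted 1)


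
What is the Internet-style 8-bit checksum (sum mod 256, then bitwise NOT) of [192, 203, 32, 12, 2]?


Sum = 441 mod 256 = 185
Complement = 70

70


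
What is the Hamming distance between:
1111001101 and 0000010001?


XOR: 1111011100
Count of 1s: 7

7


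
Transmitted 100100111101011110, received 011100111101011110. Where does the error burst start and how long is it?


XOR: 111000000000000000

Burst at position 0, length 3


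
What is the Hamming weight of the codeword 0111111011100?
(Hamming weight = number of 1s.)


Counting 1s in 0111111011100

9


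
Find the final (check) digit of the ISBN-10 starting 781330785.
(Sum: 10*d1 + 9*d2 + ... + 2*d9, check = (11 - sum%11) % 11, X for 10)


Weighted sum: 251
251 mod 11 = 9

Check digit: 2


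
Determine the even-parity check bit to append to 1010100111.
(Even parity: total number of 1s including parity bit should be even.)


Number of 1s in data: 6
Parity bit: 0

0


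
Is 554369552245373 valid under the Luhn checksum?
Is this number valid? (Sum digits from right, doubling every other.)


Luhn sum = 59
59 mod 10 = 9

Invalid (Luhn sum mod 10 = 9)


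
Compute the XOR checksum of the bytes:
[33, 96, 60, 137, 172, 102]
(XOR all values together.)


XOR chain: 33 ^ 96 ^ 60 ^ 137 ^ 172 ^ 102 = 62

62


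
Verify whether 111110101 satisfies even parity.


Number of 1s: 7

No, parity error (7 ones)


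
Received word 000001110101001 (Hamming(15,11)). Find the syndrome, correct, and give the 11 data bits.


Syndrome = 0: no error detected

Data: 00110101001 (no errors)


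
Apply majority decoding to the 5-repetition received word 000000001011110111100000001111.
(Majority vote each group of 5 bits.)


Groups: 00000, 00010, 11110, 11110, 00000, 01111
Majority votes: 001101

001101


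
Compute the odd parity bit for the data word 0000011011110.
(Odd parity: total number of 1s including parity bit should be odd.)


Number of 1s in data: 6
Parity bit: 1

1


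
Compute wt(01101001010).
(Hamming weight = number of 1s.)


Counting 1s in 01101001010

5


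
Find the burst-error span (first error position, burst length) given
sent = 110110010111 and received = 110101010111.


XOR: 000011000000

Burst at position 4, length 2


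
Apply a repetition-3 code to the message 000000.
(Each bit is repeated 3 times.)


Each bit -> 3 copies

000000000000000000


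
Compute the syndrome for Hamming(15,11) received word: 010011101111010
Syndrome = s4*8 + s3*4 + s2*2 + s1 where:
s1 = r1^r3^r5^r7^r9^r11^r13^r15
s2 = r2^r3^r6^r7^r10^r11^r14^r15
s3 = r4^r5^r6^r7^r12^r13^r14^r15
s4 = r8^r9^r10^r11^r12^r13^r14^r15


s1=0, s2=0, s3=1, s4=1

Syndrome = 12 (error at position 12)


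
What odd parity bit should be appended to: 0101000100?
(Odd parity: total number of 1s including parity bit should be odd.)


Number of 1s in data: 3
Parity bit: 0

0


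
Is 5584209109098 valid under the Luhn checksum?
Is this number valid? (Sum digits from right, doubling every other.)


Luhn sum = 61
61 mod 10 = 1

Invalid (Luhn sum mod 10 = 1)


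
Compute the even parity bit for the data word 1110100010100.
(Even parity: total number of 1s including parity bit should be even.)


Number of 1s in data: 6
Parity bit: 0

0


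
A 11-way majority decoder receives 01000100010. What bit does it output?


Ones: 3 out of 11
Threshold: 6

0 (3/11 voted 1)


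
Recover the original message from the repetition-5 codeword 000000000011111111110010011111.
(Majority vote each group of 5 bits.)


Groups: 00000, 00000, 11111, 11111, 00100, 11111
Majority votes: 001101

001101


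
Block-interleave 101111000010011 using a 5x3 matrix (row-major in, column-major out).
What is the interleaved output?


Matrix:
  101
  111
  000
  010
  011
Read columns: 110000101111001

110000101111001


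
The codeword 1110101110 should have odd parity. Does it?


Number of 1s: 7

Yes, parity is correct (7 ones)


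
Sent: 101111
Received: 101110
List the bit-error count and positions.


XOR: 000001

1 error(s) at position(s): 5


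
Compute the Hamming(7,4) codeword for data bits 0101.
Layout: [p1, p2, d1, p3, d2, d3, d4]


Parity bits: p1=0, p2=1, p3=0

0100101


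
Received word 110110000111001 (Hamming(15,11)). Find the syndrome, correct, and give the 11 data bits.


Syndrome = 0: no error detected

Data: 01000111001 (no errors)


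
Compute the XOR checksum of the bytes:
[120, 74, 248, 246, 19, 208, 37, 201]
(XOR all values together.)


XOR chain: 120 ^ 74 ^ 248 ^ 246 ^ 19 ^ 208 ^ 37 ^ 201 = 19

19


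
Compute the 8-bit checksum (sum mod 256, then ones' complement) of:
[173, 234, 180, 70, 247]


Sum = 904 mod 256 = 136
Complement = 119

119


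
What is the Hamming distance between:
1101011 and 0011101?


XOR: 1110110
Count of 1s: 5

5


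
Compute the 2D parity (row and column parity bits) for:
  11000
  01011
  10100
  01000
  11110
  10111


Row parities: 010100
Column parities: 00110

Row P: 010100, Col P: 00110, Corner: 0


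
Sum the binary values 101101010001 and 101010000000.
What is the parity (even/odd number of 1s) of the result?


101101010001 = 2897
101010000000 = 2688
Sum = 5585 = 1010111010001
1s count = 7

odd parity (7 ones in 1010111010001)


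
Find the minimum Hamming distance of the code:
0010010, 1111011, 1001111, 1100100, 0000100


Comparing all pairs, minimum distance: 2
Can detect 1 errors, correct 0 errors

2


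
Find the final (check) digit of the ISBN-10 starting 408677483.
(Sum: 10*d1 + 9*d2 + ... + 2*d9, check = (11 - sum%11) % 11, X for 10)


Weighted sum: 269
269 mod 11 = 5

Check digit: 6


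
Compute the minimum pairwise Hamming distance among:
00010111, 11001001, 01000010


Comparing all pairs, minimum distance: 4
Can detect 3 errors, correct 1 errors

4


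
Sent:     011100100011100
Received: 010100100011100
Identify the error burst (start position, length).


XOR: 001000000000000

Burst at position 2, length 1


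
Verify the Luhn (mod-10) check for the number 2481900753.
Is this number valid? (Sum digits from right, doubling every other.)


Luhn sum = 36
36 mod 10 = 6

Invalid (Luhn sum mod 10 = 6)


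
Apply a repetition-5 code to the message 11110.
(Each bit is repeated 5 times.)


Each bit -> 5 copies

1111111111111111111100000


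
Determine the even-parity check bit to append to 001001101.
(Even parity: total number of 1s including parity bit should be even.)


Number of 1s in data: 4
Parity bit: 0

0


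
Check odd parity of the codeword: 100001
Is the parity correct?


Number of 1s: 2

No, parity error (2 ones)


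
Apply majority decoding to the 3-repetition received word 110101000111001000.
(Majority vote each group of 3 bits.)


Groups: 110, 101, 000, 111, 001, 000
Majority votes: 110100

110100


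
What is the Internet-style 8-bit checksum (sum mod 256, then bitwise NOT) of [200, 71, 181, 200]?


Sum = 652 mod 256 = 140
Complement = 115

115


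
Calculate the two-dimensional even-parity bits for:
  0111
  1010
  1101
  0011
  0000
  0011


Row parities: 101000
Column parities: 0000

Row P: 101000, Col P: 0000, Corner: 0


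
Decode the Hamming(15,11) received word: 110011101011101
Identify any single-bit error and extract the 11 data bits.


Syndrome = 11: error at position 11

Data: 01111001101 (corrected bit 11)


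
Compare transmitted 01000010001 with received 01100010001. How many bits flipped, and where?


XOR: 00100000000

1 error(s) at position(s): 2


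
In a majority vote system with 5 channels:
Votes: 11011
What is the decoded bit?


Ones: 4 out of 5
Threshold: 3

1 (4/5 voted 1)


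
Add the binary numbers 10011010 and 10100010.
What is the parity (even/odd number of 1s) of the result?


10011010 = 154
10100010 = 162
Sum = 316 = 100111100
1s count = 5

odd parity (5 ones in 100111100)


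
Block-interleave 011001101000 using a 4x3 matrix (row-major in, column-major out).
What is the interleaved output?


Matrix:
  011
  001
  101
  000
Read columns: 001010001110

001010001110


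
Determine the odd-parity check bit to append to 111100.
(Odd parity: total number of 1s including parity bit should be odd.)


Number of 1s in data: 4
Parity bit: 1

1


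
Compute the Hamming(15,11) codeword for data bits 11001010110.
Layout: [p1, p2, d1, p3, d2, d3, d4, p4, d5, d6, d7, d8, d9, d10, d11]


Parity bits: p1=1, p2=1, p3=1, p4=0

111110001010110


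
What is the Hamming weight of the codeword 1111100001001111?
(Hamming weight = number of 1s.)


Counting 1s in 1111100001001111

10


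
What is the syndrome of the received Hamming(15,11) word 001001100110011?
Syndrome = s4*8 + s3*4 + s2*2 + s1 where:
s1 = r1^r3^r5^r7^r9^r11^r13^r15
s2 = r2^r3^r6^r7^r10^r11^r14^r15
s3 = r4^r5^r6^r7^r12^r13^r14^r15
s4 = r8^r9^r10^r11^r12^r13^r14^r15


s1=0, s2=1, s3=0, s4=0

Syndrome = 2 (error at position 2)


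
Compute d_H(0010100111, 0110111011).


XOR: 0100011100
Count of 1s: 4

4


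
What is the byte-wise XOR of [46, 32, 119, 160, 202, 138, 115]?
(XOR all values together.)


XOR chain: 46 ^ 32 ^ 119 ^ 160 ^ 202 ^ 138 ^ 115 = 234

234


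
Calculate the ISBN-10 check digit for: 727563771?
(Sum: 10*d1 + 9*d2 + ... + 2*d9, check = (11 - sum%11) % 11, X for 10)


Weighted sum: 281
281 mod 11 = 6

Check digit: 5


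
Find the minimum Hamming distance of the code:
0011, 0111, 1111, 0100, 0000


Comparing all pairs, minimum distance: 1
Can detect 0 errors, correct 0 errors

1


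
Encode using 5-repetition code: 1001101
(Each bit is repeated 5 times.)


Each bit -> 5 copies

11111000000000011111111110000011111


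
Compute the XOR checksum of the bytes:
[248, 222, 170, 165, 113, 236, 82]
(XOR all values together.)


XOR chain: 248 ^ 222 ^ 170 ^ 165 ^ 113 ^ 236 ^ 82 = 230

230


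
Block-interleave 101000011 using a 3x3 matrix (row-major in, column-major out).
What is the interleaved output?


Matrix:
  101
  000
  011
Read columns: 100001101

100001101


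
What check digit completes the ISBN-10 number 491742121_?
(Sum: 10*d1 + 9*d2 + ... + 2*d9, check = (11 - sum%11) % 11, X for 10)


Weighted sum: 224
224 mod 11 = 4

Check digit: 7


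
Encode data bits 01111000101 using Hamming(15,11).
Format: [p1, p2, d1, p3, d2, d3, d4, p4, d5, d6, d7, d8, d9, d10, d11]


Parity bits: p1=1, p2=1, p3=1, p4=1

110111111000101


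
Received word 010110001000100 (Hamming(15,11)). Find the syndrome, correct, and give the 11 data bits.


Syndrome = 7: error at position 7

Data: 01011000100 (corrected bit 7)


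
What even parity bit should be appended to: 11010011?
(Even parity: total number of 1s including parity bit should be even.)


Number of 1s in data: 5
Parity bit: 1

1


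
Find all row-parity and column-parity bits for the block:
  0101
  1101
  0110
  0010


Row parities: 0101
Column parities: 1100

Row P: 0101, Col P: 1100, Corner: 0


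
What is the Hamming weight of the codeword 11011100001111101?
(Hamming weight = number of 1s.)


Counting 1s in 11011100001111101

11


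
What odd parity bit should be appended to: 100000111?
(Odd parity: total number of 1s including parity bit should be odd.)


Number of 1s in data: 4
Parity bit: 1

1


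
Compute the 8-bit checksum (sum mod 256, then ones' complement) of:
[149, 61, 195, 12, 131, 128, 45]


Sum = 721 mod 256 = 209
Complement = 46

46


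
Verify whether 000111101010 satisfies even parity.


Number of 1s: 6

Yes, parity is correct (6 ones)


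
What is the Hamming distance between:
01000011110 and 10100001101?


XOR: 11100010011
Count of 1s: 6

6


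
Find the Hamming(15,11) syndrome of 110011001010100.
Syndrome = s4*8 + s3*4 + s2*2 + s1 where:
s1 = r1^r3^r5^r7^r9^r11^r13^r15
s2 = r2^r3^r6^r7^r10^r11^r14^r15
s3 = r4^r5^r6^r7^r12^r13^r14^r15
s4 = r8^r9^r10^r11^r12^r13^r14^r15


s1=1, s2=1, s3=1, s4=1

Syndrome = 15 (error at position 15)


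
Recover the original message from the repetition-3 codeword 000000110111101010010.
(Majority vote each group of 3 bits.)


Groups: 000, 000, 110, 111, 101, 010, 010
Majority votes: 0011100

0011100


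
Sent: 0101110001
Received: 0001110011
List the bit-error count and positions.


XOR: 0100000010

2 error(s) at position(s): 1, 8


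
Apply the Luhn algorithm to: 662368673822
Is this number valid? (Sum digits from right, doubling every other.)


Luhn sum = 57
57 mod 10 = 7

Invalid (Luhn sum mod 10 = 7)


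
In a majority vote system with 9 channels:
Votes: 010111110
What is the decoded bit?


Ones: 6 out of 9
Threshold: 5

1 (6/9 voted 1)


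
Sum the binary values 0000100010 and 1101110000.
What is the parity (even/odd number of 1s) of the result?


0000100010 = 34
1101110000 = 880
Sum = 914 = 1110010010
1s count = 5

odd parity (5 ones in 1110010010)


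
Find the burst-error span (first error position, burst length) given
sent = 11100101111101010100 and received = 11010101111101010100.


XOR: 00110000000000000000

Burst at position 2, length 2


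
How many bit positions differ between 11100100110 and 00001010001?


XOR: 11101110111
Count of 1s: 9

9


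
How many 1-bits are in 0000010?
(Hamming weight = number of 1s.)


Counting 1s in 0000010

1


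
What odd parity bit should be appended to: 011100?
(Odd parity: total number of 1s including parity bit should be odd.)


Number of 1s in data: 3
Parity bit: 0

0


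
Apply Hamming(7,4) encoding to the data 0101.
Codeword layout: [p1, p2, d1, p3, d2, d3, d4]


Parity bits: p1=0, p2=1, p3=0

0100101


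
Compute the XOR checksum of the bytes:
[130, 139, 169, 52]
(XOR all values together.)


XOR chain: 130 ^ 139 ^ 169 ^ 52 = 148

148


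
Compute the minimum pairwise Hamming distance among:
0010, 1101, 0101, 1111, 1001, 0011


Comparing all pairs, minimum distance: 1
Can detect 0 errors, correct 0 errors

1


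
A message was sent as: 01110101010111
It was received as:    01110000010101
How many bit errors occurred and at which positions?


XOR: 00000101000010

3 error(s) at position(s): 5, 7, 12


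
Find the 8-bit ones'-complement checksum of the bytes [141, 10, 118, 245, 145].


Sum = 659 mod 256 = 147
Complement = 108

108


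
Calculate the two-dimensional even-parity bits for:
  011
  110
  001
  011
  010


Row parities: 00101
Column parities: 101

Row P: 00101, Col P: 101, Corner: 0


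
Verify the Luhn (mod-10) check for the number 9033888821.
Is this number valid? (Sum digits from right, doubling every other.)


Luhn sum = 53
53 mod 10 = 3

Invalid (Luhn sum mod 10 = 3)


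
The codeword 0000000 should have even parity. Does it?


Number of 1s: 0

Yes, parity is correct (0 ones)


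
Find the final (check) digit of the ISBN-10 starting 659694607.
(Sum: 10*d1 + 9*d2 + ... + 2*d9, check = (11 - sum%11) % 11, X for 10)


Weighted sum: 331
331 mod 11 = 1

Check digit: X


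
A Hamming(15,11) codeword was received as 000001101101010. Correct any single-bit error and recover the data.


Syndrome = 0: no error detected

Data: 00111101010 (no errors)


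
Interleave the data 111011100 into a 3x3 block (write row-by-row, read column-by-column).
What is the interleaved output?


Matrix:
  111
  011
  100
Read columns: 101110110

101110110


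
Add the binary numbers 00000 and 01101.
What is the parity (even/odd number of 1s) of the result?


00000 = 0
01101 = 13
Sum = 13 = 1101
1s count = 3

odd parity (3 ones in 1101)


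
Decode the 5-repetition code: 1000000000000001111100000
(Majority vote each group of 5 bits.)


Groups: 10000, 00000, 00000, 11111, 00000
Majority votes: 00010

00010


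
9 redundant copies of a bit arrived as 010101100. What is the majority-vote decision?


Ones: 4 out of 9
Threshold: 5

0 (4/9 voted 1)


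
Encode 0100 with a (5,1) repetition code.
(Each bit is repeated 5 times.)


Each bit -> 5 copies

00000111110000000000


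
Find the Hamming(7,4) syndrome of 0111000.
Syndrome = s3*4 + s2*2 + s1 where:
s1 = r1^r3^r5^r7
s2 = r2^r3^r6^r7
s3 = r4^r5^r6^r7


s1=1, s2=0, s3=1

Syndrome = 5 (error at position 5)


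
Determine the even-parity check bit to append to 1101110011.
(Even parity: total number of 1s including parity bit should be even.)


Number of 1s in data: 7
Parity bit: 1

1


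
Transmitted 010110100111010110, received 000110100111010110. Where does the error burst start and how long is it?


XOR: 010000000000000000

Burst at position 1, length 1


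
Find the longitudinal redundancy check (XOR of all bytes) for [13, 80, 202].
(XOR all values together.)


XOR chain: 13 ^ 80 ^ 202 = 151

151


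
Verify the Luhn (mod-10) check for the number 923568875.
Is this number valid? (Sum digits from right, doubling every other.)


Luhn sum = 48
48 mod 10 = 8

Invalid (Luhn sum mod 10 = 8)


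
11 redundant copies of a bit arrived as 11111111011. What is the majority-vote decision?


Ones: 10 out of 11
Threshold: 6

1 (10/11 voted 1)


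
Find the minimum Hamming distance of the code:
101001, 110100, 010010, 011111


Comparing all pairs, minimum distance: 3
Can detect 2 errors, correct 1 errors

3


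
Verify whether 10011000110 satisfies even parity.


Number of 1s: 5

No, parity error (5 ones)


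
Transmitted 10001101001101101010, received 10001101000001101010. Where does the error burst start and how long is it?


XOR: 00000000001100000000

Burst at position 10, length 2


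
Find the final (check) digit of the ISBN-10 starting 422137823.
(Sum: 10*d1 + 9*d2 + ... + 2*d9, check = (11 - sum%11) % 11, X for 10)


Weighted sum: 178
178 mod 11 = 2

Check digit: 9


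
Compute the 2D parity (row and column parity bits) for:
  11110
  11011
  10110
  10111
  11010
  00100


Row parities: 001011
Column parities: 11010

Row P: 001011, Col P: 11010, Corner: 1


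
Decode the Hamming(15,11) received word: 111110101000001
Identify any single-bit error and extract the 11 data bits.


Syndrome = 0: no error detected

Data: 11011000001 (no errors)


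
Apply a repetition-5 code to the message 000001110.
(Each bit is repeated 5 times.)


Each bit -> 5 copies

000000000000000000000000011111111111111100000


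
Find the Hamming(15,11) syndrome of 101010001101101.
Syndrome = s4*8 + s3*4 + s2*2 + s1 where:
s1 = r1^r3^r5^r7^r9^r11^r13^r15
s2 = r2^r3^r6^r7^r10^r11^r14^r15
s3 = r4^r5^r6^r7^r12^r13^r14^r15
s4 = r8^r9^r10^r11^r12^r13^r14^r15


s1=0, s2=1, s3=0, s4=1

Syndrome = 10 (error at position 10)


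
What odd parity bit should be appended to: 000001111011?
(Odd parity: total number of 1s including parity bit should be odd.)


Number of 1s in data: 6
Parity bit: 1

1


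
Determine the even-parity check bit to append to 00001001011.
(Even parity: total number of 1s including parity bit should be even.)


Number of 1s in data: 4
Parity bit: 0

0


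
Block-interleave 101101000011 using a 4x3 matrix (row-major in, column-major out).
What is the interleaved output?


Matrix:
  101
  101
  000
  011
Read columns: 110000011101

110000011101


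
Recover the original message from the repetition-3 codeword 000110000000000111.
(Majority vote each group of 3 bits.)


Groups: 000, 110, 000, 000, 000, 111
Majority votes: 010001

010001


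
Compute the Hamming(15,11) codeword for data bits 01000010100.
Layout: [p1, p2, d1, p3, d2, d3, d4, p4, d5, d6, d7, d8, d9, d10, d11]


Parity bits: p1=1, p2=1, p3=0, p4=0

110010000010100


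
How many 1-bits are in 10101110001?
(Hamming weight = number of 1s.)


Counting 1s in 10101110001

6


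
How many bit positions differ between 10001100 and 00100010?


XOR: 10101110
Count of 1s: 5

5


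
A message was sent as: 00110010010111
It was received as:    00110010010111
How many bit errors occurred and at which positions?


XOR: 00000000000000

0 errors (received matches sent)


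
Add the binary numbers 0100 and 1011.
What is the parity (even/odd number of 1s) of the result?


0100 = 4
1011 = 11
Sum = 15 = 1111
1s count = 4

even parity (4 ones in 1111)


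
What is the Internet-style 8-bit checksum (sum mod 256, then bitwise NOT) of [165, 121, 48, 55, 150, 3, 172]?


Sum = 714 mod 256 = 202
Complement = 53

53


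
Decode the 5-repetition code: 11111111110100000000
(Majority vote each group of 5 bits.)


Groups: 11111, 11111, 01000, 00000
Majority votes: 1100

1100


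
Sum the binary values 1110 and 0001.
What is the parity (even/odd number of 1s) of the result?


1110 = 14
0001 = 1
Sum = 15 = 1111
1s count = 4

even parity (4 ones in 1111)


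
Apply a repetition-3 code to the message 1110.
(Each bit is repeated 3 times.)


Each bit -> 3 copies

111111111000


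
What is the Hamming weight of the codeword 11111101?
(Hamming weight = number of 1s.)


Counting 1s in 11111101

7


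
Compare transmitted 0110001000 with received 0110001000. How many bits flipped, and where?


XOR: 0000000000

0 errors (received matches sent)


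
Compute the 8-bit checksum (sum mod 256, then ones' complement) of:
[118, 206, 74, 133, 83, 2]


Sum = 616 mod 256 = 104
Complement = 151

151


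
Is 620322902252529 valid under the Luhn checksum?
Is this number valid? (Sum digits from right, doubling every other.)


Luhn sum = 64
64 mod 10 = 4

Invalid (Luhn sum mod 10 = 4)


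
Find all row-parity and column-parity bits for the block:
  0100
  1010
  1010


Row parities: 100
Column parities: 0100

Row P: 100, Col P: 0100, Corner: 1


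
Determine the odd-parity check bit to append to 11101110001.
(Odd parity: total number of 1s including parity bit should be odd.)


Number of 1s in data: 7
Parity bit: 0

0


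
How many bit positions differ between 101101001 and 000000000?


XOR: 101101001
Count of 1s: 5

5


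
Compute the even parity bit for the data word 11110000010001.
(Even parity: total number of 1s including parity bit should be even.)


Number of 1s in data: 6
Parity bit: 0

0


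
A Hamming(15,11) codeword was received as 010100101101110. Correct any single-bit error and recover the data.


Syndrome = 13: error at position 13

Data: 00011101010 (corrected bit 13)


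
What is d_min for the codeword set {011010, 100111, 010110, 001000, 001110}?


Comparing all pairs, minimum distance: 2
Can detect 1 errors, correct 0 errors

2


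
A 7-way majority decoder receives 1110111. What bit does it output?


Ones: 6 out of 7
Threshold: 4

1 (6/7 voted 1)


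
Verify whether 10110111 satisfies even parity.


Number of 1s: 6

Yes, parity is correct (6 ones)


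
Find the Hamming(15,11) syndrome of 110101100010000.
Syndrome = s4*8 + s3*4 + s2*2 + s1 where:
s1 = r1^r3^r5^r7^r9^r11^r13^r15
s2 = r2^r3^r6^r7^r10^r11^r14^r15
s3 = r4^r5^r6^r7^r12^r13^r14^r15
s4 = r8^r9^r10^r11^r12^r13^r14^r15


s1=1, s2=0, s3=1, s4=1

Syndrome = 13 (error at position 13)


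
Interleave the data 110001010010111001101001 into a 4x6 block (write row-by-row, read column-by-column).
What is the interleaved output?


Matrix:
  110001
  010010
  111001
  101001
Read columns: 101111100011000001001011

101111100011000001001011


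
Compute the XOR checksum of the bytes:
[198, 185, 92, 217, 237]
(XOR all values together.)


XOR chain: 198 ^ 185 ^ 92 ^ 217 ^ 237 = 23

23


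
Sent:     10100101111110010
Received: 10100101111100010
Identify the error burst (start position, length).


XOR: 00000000000010000

Burst at position 12, length 1


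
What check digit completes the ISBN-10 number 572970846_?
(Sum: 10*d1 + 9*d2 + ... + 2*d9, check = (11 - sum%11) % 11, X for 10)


Weighted sum: 290
290 mod 11 = 4

Check digit: 7


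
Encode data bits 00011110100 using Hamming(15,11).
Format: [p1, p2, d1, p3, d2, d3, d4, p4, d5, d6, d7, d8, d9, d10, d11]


Parity bits: p1=0, p2=1, p3=0, p4=0

010000101110100


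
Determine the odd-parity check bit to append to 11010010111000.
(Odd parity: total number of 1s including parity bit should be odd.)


Number of 1s in data: 7
Parity bit: 0

0


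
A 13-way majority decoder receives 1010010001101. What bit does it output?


Ones: 6 out of 13
Threshold: 7

0 (6/13 voted 1)


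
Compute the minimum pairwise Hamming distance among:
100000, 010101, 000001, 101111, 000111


Comparing all pairs, minimum distance: 2
Can detect 1 errors, correct 0 errors

2


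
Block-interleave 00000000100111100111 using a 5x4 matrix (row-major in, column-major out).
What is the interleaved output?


Matrix:
  0000
  0000
  1001
  1110
  0111
Read columns: 00110000110001100101

00110000110001100101


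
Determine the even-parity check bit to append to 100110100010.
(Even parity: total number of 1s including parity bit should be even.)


Number of 1s in data: 5
Parity bit: 1

1


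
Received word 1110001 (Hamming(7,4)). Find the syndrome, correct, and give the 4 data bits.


Syndrome = 7: error at position 7

Data: 1000 (corrected bit 7)


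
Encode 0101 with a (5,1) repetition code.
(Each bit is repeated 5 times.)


Each bit -> 5 copies

00000111110000011111


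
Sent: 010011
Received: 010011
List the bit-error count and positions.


XOR: 000000

0 errors (received matches sent)


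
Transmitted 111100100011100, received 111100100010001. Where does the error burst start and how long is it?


XOR: 000000000001101

Burst at position 11, length 4


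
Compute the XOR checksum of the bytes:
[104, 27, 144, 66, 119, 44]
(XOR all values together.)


XOR chain: 104 ^ 27 ^ 144 ^ 66 ^ 119 ^ 44 = 250

250


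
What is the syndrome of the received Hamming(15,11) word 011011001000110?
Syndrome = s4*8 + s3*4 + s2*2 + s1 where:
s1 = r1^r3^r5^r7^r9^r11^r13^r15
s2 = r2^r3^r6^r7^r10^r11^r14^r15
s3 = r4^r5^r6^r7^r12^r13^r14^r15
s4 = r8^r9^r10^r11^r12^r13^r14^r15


s1=0, s2=0, s3=0, s4=1

Syndrome = 8 (error at position 8)


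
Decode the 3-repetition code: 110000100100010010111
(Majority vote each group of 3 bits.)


Groups: 110, 000, 100, 100, 010, 010, 111
Majority votes: 1000001

1000001


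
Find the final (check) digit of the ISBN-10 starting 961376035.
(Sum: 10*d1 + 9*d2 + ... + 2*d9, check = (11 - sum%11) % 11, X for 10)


Weighted sum: 264
264 mod 11 = 0

Check digit: 0


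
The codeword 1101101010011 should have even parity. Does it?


Number of 1s: 8

Yes, parity is correct (8 ones)


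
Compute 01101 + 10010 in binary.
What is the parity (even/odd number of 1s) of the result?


01101 = 13
10010 = 18
Sum = 31 = 11111
1s count = 5

odd parity (5 ones in 11111)


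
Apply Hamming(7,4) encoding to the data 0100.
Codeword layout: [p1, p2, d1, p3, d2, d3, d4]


Parity bits: p1=1, p2=0, p3=1

1001100


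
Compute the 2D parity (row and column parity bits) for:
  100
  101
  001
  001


Row parities: 1011
Column parities: 001

Row P: 1011, Col P: 001, Corner: 1


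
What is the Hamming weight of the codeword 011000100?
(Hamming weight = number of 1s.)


Counting 1s in 011000100

3


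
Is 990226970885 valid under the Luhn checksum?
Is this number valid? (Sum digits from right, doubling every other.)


Luhn sum = 66
66 mod 10 = 6

Invalid (Luhn sum mod 10 = 6)


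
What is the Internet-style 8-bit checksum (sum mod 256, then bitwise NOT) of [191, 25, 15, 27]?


Sum = 258 mod 256 = 2
Complement = 253

253


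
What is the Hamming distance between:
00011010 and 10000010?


XOR: 10011000
Count of 1s: 3

3


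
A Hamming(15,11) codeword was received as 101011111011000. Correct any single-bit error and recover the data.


Syndrome = 0: no error detected

Data: 11111011000 (no errors)


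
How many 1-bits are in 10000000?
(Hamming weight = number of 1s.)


Counting 1s in 10000000

1


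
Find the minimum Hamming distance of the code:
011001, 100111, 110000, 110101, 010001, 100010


Comparing all pairs, minimum distance: 1
Can detect 0 errors, correct 0 errors

1


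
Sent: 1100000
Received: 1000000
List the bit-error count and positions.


XOR: 0100000

1 error(s) at position(s): 1


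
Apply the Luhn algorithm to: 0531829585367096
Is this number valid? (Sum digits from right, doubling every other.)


Luhn sum = 79
79 mod 10 = 9

Invalid (Luhn sum mod 10 = 9)


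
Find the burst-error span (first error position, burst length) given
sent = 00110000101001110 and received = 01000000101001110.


XOR: 01110000000000000

Burst at position 1, length 3


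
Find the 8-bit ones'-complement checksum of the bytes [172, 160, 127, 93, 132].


Sum = 684 mod 256 = 172
Complement = 83

83


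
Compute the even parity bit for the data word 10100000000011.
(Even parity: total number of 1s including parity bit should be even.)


Number of 1s in data: 4
Parity bit: 0

0


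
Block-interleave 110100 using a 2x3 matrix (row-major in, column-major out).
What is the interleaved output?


Matrix:
  110
  100
Read columns: 111000

111000


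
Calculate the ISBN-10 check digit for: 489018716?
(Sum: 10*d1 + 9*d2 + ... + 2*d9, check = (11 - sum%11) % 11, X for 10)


Weighted sum: 273
273 mod 11 = 9

Check digit: 2


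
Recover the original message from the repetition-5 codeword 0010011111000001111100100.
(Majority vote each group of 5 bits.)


Groups: 00100, 11111, 00000, 11111, 00100
Majority votes: 01010

01010


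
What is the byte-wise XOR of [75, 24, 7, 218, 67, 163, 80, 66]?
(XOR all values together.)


XOR chain: 75 ^ 24 ^ 7 ^ 218 ^ 67 ^ 163 ^ 80 ^ 66 = 124

124


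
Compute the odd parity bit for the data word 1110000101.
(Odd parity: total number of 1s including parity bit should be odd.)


Number of 1s in data: 5
Parity bit: 0

0


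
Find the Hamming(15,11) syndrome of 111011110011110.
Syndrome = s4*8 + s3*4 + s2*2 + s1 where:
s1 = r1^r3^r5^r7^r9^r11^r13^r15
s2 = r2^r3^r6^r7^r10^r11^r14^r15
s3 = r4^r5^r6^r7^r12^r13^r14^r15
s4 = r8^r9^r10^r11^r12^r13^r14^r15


s1=0, s2=0, s3=0, s4=1

Syndrome = 8 (error at position 8)


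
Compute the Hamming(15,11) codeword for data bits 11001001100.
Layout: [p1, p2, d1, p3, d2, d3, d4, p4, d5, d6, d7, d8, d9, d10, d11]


Parity bits: p1=0, p2=1, p3=1, p4=1

011110011001100


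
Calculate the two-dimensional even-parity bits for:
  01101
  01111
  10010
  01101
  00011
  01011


Row parities: 100101
Column parities: 10101

Row P: 100101, Col P: 10101, Corner: 1


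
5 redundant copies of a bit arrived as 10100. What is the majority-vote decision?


Ones: 2 out of 5
Threshold: 3

0 (2/5 voted 1)


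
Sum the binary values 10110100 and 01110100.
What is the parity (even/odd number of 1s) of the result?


10110100 = 180
01110100 = 116
Sum = 296 = 100101000
1s count = 3

odd parity (3 ones in 100101000)


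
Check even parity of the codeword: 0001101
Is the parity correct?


Number of 1s: 3

No, parity error (3 ones)


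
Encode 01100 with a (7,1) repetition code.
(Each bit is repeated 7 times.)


Each bit -> 7 copies

00000001111111111111100000000000000


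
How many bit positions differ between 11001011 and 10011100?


XOR: 01010111
Count of 1s: 5

5


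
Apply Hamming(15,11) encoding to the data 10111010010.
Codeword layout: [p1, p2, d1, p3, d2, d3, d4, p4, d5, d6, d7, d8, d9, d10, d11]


Parity bits: p1=0, p2=1, p3=1, p4=1

011101111010010


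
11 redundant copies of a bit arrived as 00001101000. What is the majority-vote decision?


Ones: 3 out of 11
Threshold: 6

0 (3/11 voted 1)
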